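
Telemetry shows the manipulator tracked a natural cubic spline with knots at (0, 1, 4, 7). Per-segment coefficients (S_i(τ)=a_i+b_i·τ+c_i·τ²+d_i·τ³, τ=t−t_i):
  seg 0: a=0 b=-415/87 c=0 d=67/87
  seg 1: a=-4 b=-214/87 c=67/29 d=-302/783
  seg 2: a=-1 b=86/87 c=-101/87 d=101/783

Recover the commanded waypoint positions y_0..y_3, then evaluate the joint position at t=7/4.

y_0=0 y_1=-4 y_2=-1 y_3=-5
S(7/4) = -4369/928

y_0 = S_0(0) = a_0 = 0
y_1 = S_1(0) = a_1 = -4
y_2 = S_2(0) = a_2 = -1
y_3 = S_2(3) = -5
t_q=7/4 is in segment 1 (τ=3/4); S_1(τ)=-4369/928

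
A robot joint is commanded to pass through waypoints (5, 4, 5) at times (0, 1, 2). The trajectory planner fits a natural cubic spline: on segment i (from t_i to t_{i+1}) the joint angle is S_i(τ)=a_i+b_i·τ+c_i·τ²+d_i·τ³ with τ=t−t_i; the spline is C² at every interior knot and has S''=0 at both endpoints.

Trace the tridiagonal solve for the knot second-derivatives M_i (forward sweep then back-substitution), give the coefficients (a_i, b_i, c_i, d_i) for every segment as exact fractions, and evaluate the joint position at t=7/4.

Δ: Δ0=-1, Δ1=1
row 1: diag=4, rhs=12; c'=1/4, d'=3
back: M1=3
M: M0=0, M1=3, M2=0
seg 0: a=5, c=M0/2=0, d=(M1−M0)/(6·1)=1/2, b=Δ0−h0·(2M0+M1)/6=-3/2
seg 1: a=4, c=M1/2=3/2, d=(M2−M1)/(6·1)=-1/2, b=Δ1−h1·(2M1+M2)/6=0
t_q=7/4 → seg 1, τ=3/4; S=4+0·τ+3/2·τ²+-1/2·τ³=593/128

  seg 0: a=5 b=-3/2 c=0 d=1/2
  seg 1: a=4 b=0 c=3/2 d=-1/2
S(7/4) = 593/128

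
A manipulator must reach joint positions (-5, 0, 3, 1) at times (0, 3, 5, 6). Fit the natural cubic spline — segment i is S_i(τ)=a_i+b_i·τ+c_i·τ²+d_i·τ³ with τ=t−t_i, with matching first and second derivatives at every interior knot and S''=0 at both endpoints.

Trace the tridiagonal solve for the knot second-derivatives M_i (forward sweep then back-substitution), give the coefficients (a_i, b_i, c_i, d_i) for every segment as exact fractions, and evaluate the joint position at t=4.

  seg 0: a=-5 b=113/84 c=0 d=1/28
  seg 1: a=0 b=97/42 c=9/28 d=-61/168
  seg 2: a=3 b=-16/21 c=-13/7 d=13/21
S(4) = 127/56

Δ: Δ0=5/3, Δ1=3/2, Δ2=-2
row 1: diag=10, rhs=-1; c'=1/5, d'=-1/10
row 2: denom=6−2·1/5=28/5; d'=(-21−2·-1/10)/(28/5)=-26/7
back: M2=-26/7
back: M1=-1/10−1/5·-26/7=9/14
M: M0=0, M1=9/14, M2=-26/7, M3=0
seg 0: a=-5, c=M0/2=0, d=(M1−M0)/(6·3)=1/28, b=Δ0−h0·(2M0+M1)/6=113/84
seg 1: a=0, c=M1/2=9/28, d=(M2−M1)/(6·2)=-61/168, b=Δ1−h1·(2M1+M2)/6=97/42
seg 2: a=3, c=M2/2=-13/7, d=(M3−M2)/(6·1)=13/21, b=Δ2−h2·(2M2+M3)/6=-16/21
t_q=4 → seg 1, τ=1; S=0+97/42·τ+9/28·τ²+-61/168·τ³=127/56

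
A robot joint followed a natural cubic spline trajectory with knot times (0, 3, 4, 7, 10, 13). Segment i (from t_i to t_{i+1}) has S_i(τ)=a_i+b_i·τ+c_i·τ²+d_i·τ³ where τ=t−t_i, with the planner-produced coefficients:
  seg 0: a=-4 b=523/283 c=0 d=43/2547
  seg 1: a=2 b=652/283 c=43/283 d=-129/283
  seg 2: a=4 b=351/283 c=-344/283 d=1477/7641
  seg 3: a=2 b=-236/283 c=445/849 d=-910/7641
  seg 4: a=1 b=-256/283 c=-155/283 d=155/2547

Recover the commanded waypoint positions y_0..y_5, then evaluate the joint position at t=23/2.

y_0 = S_0(0) = a_0 = -4
y_1 = S_1(0) = a_1 = 2
y_2 = S_2(0) = a_2 = 4
y_3 = S_3(0) = a_3 = 2
y_4 = S_4(0) = a_4 = 1
y_5 = S_4(3) = -5
t_q=23/2 is in segment 4 (τ=3/2); S_4(τ)=-3133/2264

y_0=-4 y_1=2 y_2=4 y_3=2 y_4=1 y_5=-5
S(23/2) = -3133/2264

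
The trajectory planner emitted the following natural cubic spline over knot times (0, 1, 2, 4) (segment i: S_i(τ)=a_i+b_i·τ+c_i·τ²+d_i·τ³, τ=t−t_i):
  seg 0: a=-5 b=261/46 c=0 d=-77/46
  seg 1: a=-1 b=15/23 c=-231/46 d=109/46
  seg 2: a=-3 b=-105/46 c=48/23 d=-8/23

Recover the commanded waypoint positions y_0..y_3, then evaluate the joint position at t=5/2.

y_0=-5 y_1=-1 y_2=-3 y_3=-2
S(5/2) = -337/92

y_0 = S_0(0) = a_0 = -5
y_1 = S_1(0) = a_1 = -1
y_2 = S_2(0) = a_2 = -3
y_3 = S_2(2) = -2
t_q=5/2 is in segment 2 (τ=1/2); S_2(τ)=-337/92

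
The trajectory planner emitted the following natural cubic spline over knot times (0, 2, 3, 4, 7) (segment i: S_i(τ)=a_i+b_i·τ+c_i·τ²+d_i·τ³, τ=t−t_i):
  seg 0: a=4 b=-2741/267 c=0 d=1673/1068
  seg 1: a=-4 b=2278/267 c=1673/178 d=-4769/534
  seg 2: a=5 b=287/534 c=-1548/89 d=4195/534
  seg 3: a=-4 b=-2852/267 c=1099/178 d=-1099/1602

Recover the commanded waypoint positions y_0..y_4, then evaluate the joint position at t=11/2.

y_0=4 y_1=-4 y_2=5 y_3=-4 y_4=1
S(11/2) = -12027/1424

y_0 = S_0(0) = a_0 = 4
y_1 = S_1(0) = a_1 = -4
y_2 = S_2(0) = a_2 = 5
y_3 = S_3(0) = a_3 = -4
y_4 = S_3(3) = 1
t_q=11/2 is in segment 3 (τ=3/2); S_3(τ)=-12027/1424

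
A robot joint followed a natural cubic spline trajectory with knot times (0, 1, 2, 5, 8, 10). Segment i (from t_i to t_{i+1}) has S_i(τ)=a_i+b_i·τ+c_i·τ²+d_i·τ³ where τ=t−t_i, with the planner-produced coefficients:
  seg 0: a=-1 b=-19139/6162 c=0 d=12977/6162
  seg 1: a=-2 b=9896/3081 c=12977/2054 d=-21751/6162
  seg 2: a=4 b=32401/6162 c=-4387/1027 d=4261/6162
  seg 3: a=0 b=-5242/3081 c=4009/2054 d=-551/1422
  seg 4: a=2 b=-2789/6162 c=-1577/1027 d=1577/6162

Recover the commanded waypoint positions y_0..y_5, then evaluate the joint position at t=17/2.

y_0 = S_0(0) = a_0 = -1
y_1 = S_1(0) = a_1 = -2
y_2 = S_2(0) = a_2 = 4
y_3 = S_3(0) = a_3 = 0
y_4 = S_4(0) = a_4 = 2
y_5 = S_4(2) = -3
t_q=17/2 is in segment 4 (τ=1/2); S_4(τ)=23363/16432

y_0=-1 y_1=-2 y_2=4 y_3=0 y_4=2 y_5=-3
S(17/2) = 23363/16432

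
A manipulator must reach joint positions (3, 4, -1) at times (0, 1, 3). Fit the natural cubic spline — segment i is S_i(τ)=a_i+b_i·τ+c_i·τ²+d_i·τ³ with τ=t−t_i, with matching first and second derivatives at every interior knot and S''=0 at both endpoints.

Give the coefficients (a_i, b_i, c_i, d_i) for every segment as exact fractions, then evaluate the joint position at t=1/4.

  seg 0: a=3 b=19/12 c=0 d=-7/12
  seg 1: a=4 b=-1/6 c=-7/4 d=7/24
S(1/4) = 867/256

Δ: Δ0=1, Δ1=-5/2
row 1: diag=6, rhs=-21; c'=1/3, d'=-7/2
back: M1=-7/2
M: M0=0, M1=-7/2, M2=0
seg 0: a=3, c=M0/2=0, d=(M1−M0)/(6·1)=-7/12, b=Δ0−h0·(2M0+M1)/6=19/12
seg 1: a=4, c=M1/2=-7/4, d=(M2−M1)/(6·2)=7/24, b=Δ1−h1·(2M1+M2)/6=-1/6
t_q=1/4 → seg 0, τ=1/4; S=3+19/12·τ+0·τ²+-7/12·τ³=867/256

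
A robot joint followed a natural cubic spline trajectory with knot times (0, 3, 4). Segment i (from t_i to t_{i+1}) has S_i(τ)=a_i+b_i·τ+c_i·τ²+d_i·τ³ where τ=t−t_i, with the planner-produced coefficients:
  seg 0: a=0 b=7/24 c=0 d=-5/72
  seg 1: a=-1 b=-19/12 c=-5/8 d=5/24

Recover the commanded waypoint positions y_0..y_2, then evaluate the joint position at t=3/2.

y_0=0 y_1=-1 y_2=-3
S(3/2) = 13/64

y_0 = S_0(0) = a_0 = 0
y_1 = S_1(0) = a_1 = -1
y_2 = S_1(1) = -3
t_q=3/2 is in segment 0 (τ=3/2); S_0(τ)=13/64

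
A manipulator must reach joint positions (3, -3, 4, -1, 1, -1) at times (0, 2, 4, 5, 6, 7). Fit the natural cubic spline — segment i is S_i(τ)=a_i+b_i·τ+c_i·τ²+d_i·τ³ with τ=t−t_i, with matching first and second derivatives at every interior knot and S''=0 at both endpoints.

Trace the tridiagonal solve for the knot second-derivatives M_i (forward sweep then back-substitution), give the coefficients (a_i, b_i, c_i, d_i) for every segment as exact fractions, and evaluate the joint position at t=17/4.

  seg 0: a=3 b=-910/157 c=0 d=439/628
  seg 1: a=-3 b=407/157 c=1317/314 d=-2349/1256
  seg 2: a=4 b=-965/314 c=-4413/628 d=3203/628
  seg 3: a=-1 b=-1147/628 c=1299/157 d=-2793/628
  seg 4: a=1 b=433/314 c=-3183/628 d=1061/628
S(17/4) = 115439/40192

Δ: Δ0=-3, Δ1=7/2, Δ2=-5, Δ3=2, Δ4=-2
row 1: diag=8, rhs=39; c'=1/4, d'=39/8
row 2: denom=6−2·1/4=11/2; d'=(-51−2·39/8)/(11/2)=-243/22
row 3: denom=4−1·2/11=42/11; d'=(42−1·-243/22)/(42/11)=389/28
row 4: denom=4−1·11/42=157/42; d'=(-24−1·389/28)/(157/42)=-3183/314
back: M4=-3183/314
back: M3=389/28−11/42·-3183/314=2598/157
back: M2=-243/22−2/11·2598/157=-4413/314
back: M1=39/8−1/4·-4413/314=1317/157
M: M0=0, M1=1317/157, M2=-4413/314, M3=2598/157, M4=-3183/314, M5=0
seg 0: a=3, c=M0/2=0, d=(M1−M0)/(6·2)=439/628, b=Δ0−h0·(2M0+M1)/6=-910/157
seg 1: a=-3, c=M1/2=1317/314, d=(M2−M1)/(6·2)=-2349/1256, b=Δ1−h1·(2M1+M2)/6=407/157
seg 2: a=4, c=M2/2=-4413/628, d=(M3−M2)/(6·1)=3203/628, b=Δ2−h2·(2M2+M3)/6=-965/314
seg 3: a=-1, c=M3/2=1299/157, d=(M4−M3)/(6·1)=-2793/628, b=Δ3−h3·(2M3+M4)/6=-1147/628
seg 4: a=1, c=M4/2=-3183/628, d=(M5−M4)/(6·1)=1061/628, b=Δ4−h4·(2M4+M5)/6=433/314
t_q=17/4 → seg 2, τ=1/4; S=4+-965/314·τ+-4413/628·τ²+3203/628·τ³=115439/40192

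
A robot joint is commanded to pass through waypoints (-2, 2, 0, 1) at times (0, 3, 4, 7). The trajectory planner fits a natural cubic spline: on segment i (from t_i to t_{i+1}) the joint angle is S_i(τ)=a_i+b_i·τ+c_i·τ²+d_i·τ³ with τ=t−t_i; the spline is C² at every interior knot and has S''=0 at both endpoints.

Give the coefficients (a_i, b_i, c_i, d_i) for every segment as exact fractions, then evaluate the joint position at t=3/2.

Δ: Δ0=4/3, Δ1=-2, Δ2=1/3
row 1: diag=8, rhs=-20; c'=1/8, d'=-5/2
row 2: denom=8−1·1/8=63/8; d'=(14−1·-5/2)/(63/8)=44/21
back: M2=44/21
back: M1=-5/2−1/8·44/21=-58/21
M: M0=0, M1=-58/21, M2=44/21, M3=0
seg 0: a=-2, c=M0/2=0, d=(M1−M0)/(6·3)=-29/189, b=Δ0−h0·(2M0+M1)/6=19/7
seg 1: a=2, c=M1/2=-29/21, d=(M2−M1)/(6·1)=17/21, b=Δ1−h1·(2M1+M2)/6=-10/7
seg 2: a=0, c=M2/2=22/21, d=(M3−M2)/(6·3)=-22/189, b=Δ2−h2·(2M2+M3)/6=-37/21
t_q=3/2 → seg 0, τ=3/2; S=-2+19/7·τ+0·τ²+-29/189·τ³=87/56

  seg 0: a=-2 b=19/7 c=0 d=-29/189
  seg 1: a=2 b=-10/7 c=-29/21 d=17/21
  seg 2: a=0 b=-37/21 c=22/21 d=-22/189
S(3/2) = 87/56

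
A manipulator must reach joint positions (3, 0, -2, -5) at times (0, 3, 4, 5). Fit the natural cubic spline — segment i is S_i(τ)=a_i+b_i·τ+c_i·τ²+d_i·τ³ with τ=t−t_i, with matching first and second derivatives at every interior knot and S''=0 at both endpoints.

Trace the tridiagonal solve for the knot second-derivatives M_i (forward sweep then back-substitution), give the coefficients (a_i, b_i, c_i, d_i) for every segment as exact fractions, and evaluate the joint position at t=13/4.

  seg 0: a=3 b=-22/31 c=0 d=-1/31
  seg 1: a=0 b=-49/31 c=-9/31 d=-4/31
  seg 2: a=-2 b=-79/31 c=-21/31 d=7/31
S(13/4) = -103/248

Δ: Δ0=-1, Δ1=-2, Δ2=-3
row 1: diag=8, rhs=-6; c'=1/8, d'=-3/4
row 2: denom=4−1·1/8=31/8; d'=(-6−1·-3/4)/(31/8)=-42/31
back: M2=-42/31
back: M1=-3/4−1/8·-42/31=-18/31
M: M0=0, M1=-18/31, M2=-42/31, M3=0
seg 0: a=3, c=M0/2=0, d=(M1−M0)/(6·3)=-1/31, b=Δ0−h0·(2M0+M1)/6=-22/31
seg 1: a=0, c=M1/2=-9/31, d=(M2−M1)/(6·1)=-4/31, b=Δ1−h1·(2M1+M2)/6=-49/31
seg 2: a=-2, c=M2/2=-21/31, d=(M3−M2)/(6·1)=7/31, b=Δ2−h2·(2M2+M3)/6=-79/31
t_q=13/4 → seg 1, τ=1/4; S=0+-49/31·τ+-9/31·τ²+-4/31·τ³=-103/248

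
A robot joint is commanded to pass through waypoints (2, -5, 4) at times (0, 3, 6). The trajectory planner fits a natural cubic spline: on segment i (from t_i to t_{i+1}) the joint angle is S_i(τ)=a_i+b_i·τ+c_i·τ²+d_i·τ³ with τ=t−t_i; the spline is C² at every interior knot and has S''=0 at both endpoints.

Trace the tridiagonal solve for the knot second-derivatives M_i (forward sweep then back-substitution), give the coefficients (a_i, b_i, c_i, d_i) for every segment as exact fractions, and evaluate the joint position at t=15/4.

  seg 0: a=2 b=-11/3 c=0 d=4/27
  seg 1: a=-5 b=1/3 c=4/3 d=-4/27
S(15/4) = -65/16

Δ: Δ0=-7/3, Δ1=3
row 1: diag=12, rhs=32; c'=1/4, d'=8/3
back: M1=8/3
M: M0=0, M1=8/3, M2=0
seg 0: a=2, c=M0/2=0, d=(M1−M0)/(6·3)=4/27, b=Δ0−h0·(2M0+M1)/6=-11/3
seg 1: a=-5, c=M1/2=4/3, d=(M2−M1)/(6·3)=-4/27, b=Δ1−h1·(2M1+M2)/6=1/3
t_q=15/4 → seg 1, τ=3/4; S=-5+1/3·τ+4/3·τ²+-4/27·τ³=-65/16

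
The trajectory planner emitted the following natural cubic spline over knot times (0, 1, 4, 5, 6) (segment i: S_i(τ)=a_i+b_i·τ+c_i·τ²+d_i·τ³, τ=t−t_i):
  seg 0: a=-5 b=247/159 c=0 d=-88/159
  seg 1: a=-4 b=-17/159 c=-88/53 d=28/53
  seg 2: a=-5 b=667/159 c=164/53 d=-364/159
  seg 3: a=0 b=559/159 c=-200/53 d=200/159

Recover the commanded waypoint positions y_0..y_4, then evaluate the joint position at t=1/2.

y_0=-5 y_1=-4 y_2=-5 y_3=0 y_4=1
S(1/2) = -455/106

y_0 = S_0(0) = a_0 = -5
y_1 = S_1(0) = a_1 = -4
y_2 = S_2(0) = a_2 = -5
y_3 = S_3(0) = a_3 = 0
y_4 = S_3(1) = 1
t_q=1/2 is in segment 0 (τ=1/2); S_0(τ)=-455/106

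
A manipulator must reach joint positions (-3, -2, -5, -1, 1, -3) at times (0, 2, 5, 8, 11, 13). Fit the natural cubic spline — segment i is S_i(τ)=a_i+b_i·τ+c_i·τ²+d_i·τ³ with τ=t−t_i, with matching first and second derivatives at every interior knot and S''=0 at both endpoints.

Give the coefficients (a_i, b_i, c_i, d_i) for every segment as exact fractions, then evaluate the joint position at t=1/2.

  seg 0: a=-3 b=2437/2538 c=0 d=-146/1269
  seg 1: a=-2 b=-1067/2538 c=-292/423 d=3785/22842
  seg 2: a=-5 b=-112/1269 c=2033/2538 d=-53/486
  seg 3: a=-1 b=4501/2538 c=-229/1269 d=-1435/22842
  seg 4: a=1 b=-1276/1269 c=-631/846 d=631/5076
S(1/2) = -1072/423

Δ: Δ0=1/2, Δ1=-1, Δ2=4/3, Δ3=2/3, Δ4=-2
row 1: diag=10, rhs=-9; c'=3/10, d'=-9/10
row 2: denom=12−3·3/10=111/10; d'=(14−3·-9/10)/(111/10)=167/111
row 3: denom=12−3·10/37=414/37; d'=(-4−3·167/111)/(414/37)=-35/46
row 4: denom=10−3·37/138=423/46; d'=(-16−3·-35/46)/(423/46)=-631/423
back: M4=-631/423
back: M3=-35/46−37/138·-631/423=-458/1269
back: M2=167/111−10/37·-458/1269=2033/1269
back: M1=-9/10−3/10·2033/1269=-584/423
M: M0=0, M1=-584/423, M2=2033/1269, M3=-458/1269, M4=-631/423, M5=0
seg 0: a=-3, c=M0/2=0, d=(M1−M0)/(6·2)=-146/1269, b=Δ0−h0·(2M0+M1)/6=2437/2538
seg 1: a=-2, c=M1/2=-292/423, d=(M2−M1)/(6·3)=3785/22842, b=Δ1−h1·(2M1+M2)/6=-1067/2538
seg 2: a=-5, c=M2/2=2033/2538, d=(M3−M2)/(6·3)=-53/486, b=Δ2−h2·(2M2+M3)/6=-112/1269
seg 3: a=-1, c=M3/2=-229/1269, d=(M4−M3)/(6·3)=-1435/22842, b=Δ3−h3·(2M3+M4)/6=4501/2538
seg 4: a=1, c=M4/2=-631/846, d=(M5−M4)/(6·2)=631/5076, b=Δ4−h4·(2M4+M5)/6=-1276/1269
t_q=1/2 → seg 0, τ=1/2; S=-3+2437/2538·τ+0·τ²+-146/1269·τ³=-1072/423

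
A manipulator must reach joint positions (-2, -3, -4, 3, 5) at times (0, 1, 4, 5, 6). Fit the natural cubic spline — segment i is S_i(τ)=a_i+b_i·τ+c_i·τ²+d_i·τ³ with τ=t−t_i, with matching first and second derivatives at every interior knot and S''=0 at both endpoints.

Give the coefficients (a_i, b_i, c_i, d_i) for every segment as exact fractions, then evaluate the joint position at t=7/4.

Δ: Δ0=-1, Δ1=-1/3, Δ2=7, Δ3=2
row 1: diag=8, rhs=4; c'=3/8, d'=1/2
row 2: denom=8−3·3/8=55/8; d'=(44−3·1/2)/(55/8)=68/11
row 3: denom=4−1·8/55=212/55; d'=(-30−1·68/11)/(212/55)=-995/106
back: M3=-995/106
back: M2=68/11−8/55·-995/106=400/53
back: M1=1/2−3/8·400/53=-247/106
M: M0=0, M1=-247/106, M2=400/53, M3=-995/106, M4=0
seg 0: a=-2, c=M0/2=0, d=(M1−M0)/(6·1)=-247/636, b=Δ0−h0·(2M0+M1)/6=-389/636
seg 1: a=-3, c=M1/2=-247/212, d=(M2−M1)/(6·3)=349/636, b=Δ1−h1·(2M1+M2)/6=-565/318
seg 2: a=-4, c=M2/2=200/53, d=(M3−M2)/(6·1)=-1795/636, b=Δ2−h2·(2M2+M3)/6=3847/636
seg 3: a=3, c=M3/2=-995/212, d=(M4−M3)/(6·1)=995/636, b=Δ3−h3·(2M3+M4)/6=1631/318
t_q=7/4 → seg 1, τ=3/4; S=-3+-565/318·τ+-247/212·τ²+349/636·τ³=-64535/13568

  seg 0: a=-2 b=-389/636 c=0 d=-247/636
  seg 1: a=-3 b=-565/318 c=-247/212 d=349/636
  seg 2: a=-4 b=3847/636 c=200/53 d=-1795/636
  seg 3: a=3 b=1631/318 c=-995/212 d=995/636
S(7/4) = -64535/13568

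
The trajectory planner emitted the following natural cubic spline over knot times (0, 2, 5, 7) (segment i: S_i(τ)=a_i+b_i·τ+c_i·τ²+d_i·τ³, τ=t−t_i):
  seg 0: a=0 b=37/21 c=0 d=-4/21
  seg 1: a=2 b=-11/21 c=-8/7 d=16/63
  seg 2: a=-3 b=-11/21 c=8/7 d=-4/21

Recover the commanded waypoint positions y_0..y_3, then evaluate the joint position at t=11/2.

y_0 = S_0(0) = a_0 = 0
y_1 = S_1(0) = a_1 = 2
y_2 = S_2(0) = a_2 = -3
y_3 = S_2(2) = -1
t_q=11/2 is in segment 2 (τ=1/2); S_2(τ)=-3

y_0=0 y_1=2 y_2=-3 y_3=-1
S(11/2) = -3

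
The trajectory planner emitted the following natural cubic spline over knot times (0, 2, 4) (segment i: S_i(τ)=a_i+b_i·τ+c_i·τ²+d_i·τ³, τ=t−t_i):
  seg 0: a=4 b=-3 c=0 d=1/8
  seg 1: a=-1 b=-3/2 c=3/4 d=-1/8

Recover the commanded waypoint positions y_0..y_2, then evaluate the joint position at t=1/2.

y_0 = S_0(0) = a_0 = 4
y_1 = S_1(0) = a_1 = -1
y_2 = S_1(2) = -2
t_q=1/2 is in segment 0 (τ=1/2); S_0(τ)=161/64

y_0=4 y_1=-1 y_2=-2
S(1/2) = 161/64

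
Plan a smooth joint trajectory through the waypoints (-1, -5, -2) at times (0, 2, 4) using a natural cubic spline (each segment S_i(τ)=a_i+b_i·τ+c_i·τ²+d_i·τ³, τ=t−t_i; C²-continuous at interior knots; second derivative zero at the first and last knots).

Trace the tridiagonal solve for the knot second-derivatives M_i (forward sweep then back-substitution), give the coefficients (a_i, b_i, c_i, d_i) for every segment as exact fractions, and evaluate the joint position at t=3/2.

Δ: Δ0=-2, Δ1=3/2
row 1: diag=8, rhs=21; c'=1/4, d'=21/8
back: M1=21/8
M: M0=0, M1=21/8, M2=0
seg 0: a=-1, c=M0/2=0, d=(M1−M0)/(6·2)=7/32, b=Δ0−h0·(2M0+M1)/6=-23/8
seg 1: a=-5, c=M1/2=21/16, d=(M2−M1)/(6·2)=-7/32, b=Δ1−h1·(2M1+M2)/6=-1/4
t_q=3/2 → seg 0, τ=3/2; S=-1+-23/8·τ+0·τ²+7/32·τ³=-1171/256

  seg 0: a=-1 b=-23/8 c=0 d=7/32
  seg 1: a=-5 b=-1/4 c=21/16 d=-7/32
S(3/2) = -1171/256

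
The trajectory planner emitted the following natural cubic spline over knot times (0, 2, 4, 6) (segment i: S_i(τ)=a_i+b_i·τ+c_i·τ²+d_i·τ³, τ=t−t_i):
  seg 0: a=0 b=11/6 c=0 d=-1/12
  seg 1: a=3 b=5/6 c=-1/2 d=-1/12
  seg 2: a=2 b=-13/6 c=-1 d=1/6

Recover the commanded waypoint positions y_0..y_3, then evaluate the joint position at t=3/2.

y_0 = S_0(0) = a_0 = 0
y_1 = S_1(0) = a_1 = 3
y_2 = S_2(0) = a_2 = 2
y_3 = S_2(2) = -5
t_q=3/2 is in segment 0 (τ=3/2); S_0(τ)=79/32

y_0=0 y_1=3 y_2=2 y_3=-5
S(3/2) = 79/32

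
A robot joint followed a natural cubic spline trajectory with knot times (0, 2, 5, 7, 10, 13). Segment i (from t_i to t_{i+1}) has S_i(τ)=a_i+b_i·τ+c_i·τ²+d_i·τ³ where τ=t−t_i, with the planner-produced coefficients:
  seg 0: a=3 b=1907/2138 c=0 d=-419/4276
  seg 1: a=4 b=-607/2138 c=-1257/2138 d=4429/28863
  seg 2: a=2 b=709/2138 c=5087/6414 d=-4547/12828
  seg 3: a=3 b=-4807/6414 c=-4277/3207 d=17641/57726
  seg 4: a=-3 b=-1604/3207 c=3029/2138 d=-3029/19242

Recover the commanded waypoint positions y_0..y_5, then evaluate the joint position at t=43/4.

y_0=3 y_1=4 y_2=2 y_3=3 y_4=-3 y_5=4
S(43/4) = -361867/136832

y_0 = S_0(0) = a_0 = 3
y_1 = S_1(0) = a_1 = 4
y_2 = S_2(0) = a_2 = 2
y_3 = S_3(0) = a_3 = 3
y_4 = S_4(0) = a_4 = -3
y_5 = S_4(3) = 4
t_q=43/4 is in segment 4 (τ=3/4); S_4(τ)=-361867/136832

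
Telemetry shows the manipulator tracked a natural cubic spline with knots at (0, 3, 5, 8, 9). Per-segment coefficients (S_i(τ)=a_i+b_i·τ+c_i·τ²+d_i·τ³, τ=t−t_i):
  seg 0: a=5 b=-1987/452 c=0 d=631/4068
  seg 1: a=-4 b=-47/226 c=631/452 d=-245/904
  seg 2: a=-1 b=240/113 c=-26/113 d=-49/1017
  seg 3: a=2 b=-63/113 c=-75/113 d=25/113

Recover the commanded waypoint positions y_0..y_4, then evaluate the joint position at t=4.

y_0=5 y_1=-4 y_2=-1 y_3=2 y_4=1
S(4) = -2787/904

y_0 = S_0(0) = a_0 = 5
y_1 = S_1(0) = a_1 = -4
y_2 = S_2(0) = a_2 = -1
y_3 = S_3(0) = a_3 = 2
y_4 = S_3(1) = 1
t_q=4 is in segment 1 (τ=1); S_1(τ)=-2787/904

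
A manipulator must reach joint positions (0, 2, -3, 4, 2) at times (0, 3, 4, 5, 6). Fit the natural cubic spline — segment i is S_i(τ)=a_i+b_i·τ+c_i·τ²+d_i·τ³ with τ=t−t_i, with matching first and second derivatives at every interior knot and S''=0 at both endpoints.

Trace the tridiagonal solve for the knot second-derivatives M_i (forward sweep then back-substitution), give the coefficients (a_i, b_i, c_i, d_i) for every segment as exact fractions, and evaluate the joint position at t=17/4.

Δ: Δ0=2/3, Δ1=-5, Δ2=7, Δ3=-2
row 1: diag=8, rhs=-34; c'=1/8, d'=-17/4
row 2: denom=4−1·1/8=31/8; d'=(72−1·-17/4)/(31/8)=610/31
row 3: denom=4−1·8/31=116/31; d'=(-54−1·610/31)/(116/31)=-571/29
back: M3=-571/29
back: M2=610/31−8/31·-571/29=718/29
back: M1=-17/4−1/8·718/29=-213/29
M: M0=0, M1=-213/29, M2=718/29, M3=-571/29, M4=0
seg 0: a=0, c=M0/2=0, d=(M1−M0)/(6·3)=-71/174, b=Δ0−h0·(2M0+M1)/6=755/174
seg 1: a=2, c=M1/2=-213/58, d=(M2−M1)/(6·1)=931/174, b=Δ1−h1·(2M1+M2)/6=-581/87
seg 2: a=-3, c=M2/2=359/29, d=(M3−M2)/(6·1)=-1289/174, b=Δ2−h2·(2M2+M3)/6=353/174
seg 3: a=4, c=M3/2=-571/58, d=(M4−M3)/(6·1)=571/174, b=Δ3−h3·(2M3+M4)/6=397/87
t_q=17/4 → seg 2, τ=1/4; S=-3+353/174·τ+359/29·τ²+-1289/174·τ³=-6811/3712

  seg 0: a=0 b=755/174 c=0 d=-71/174
  seg 1: a=2 b=-581/87 c=-213/58 d=931/174
  seg 2: a=-3 b=353/174 c=359/29 d=-1289/174
  seg 3: a=4 b=397/87 c=-571/58 d=571/174
S(17/4) = -6811/3712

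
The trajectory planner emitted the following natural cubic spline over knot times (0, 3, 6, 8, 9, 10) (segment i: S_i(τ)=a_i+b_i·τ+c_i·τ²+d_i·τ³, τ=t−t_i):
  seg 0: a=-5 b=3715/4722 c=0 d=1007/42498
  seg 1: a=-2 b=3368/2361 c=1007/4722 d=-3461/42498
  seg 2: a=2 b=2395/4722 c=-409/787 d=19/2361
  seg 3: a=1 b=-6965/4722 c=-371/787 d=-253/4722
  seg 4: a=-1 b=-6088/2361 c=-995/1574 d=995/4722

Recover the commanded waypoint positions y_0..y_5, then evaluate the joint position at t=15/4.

y_0 = S_0(0) = a_0 = -5
y_1 = S_1(0) = a_1 = -2
y_2 = S_2(0) = a_2 = 2
y_3 = S_3(0) = a_3 = 1
y_4 = S_4(0) = a_4 = -1
y_5 = S_4(1) = -4
t_q=15/4 is in segment 1 (τ=3/4); S_1(τ)=-85073/100736

y_0=-5 y_1=-2 y_2=2 y_3=1 y_4=-1 y_5=-4
S(15/4) = -85073/100736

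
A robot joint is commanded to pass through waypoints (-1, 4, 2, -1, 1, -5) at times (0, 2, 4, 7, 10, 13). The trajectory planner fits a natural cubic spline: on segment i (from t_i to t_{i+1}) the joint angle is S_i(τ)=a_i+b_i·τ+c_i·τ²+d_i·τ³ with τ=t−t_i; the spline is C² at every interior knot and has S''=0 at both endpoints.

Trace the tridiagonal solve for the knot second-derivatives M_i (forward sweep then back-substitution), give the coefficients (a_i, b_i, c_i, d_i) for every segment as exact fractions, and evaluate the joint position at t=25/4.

  seg 0: a=-1 b=2654/783 c=0 d=-1393/6264
  seg 1: a=4 b=1129/1566 c=-1393/1044 d=371/1566
  seg 2: a=2 b=-2777/1566 c=91/1044 d=1603/28188
  seg 3: a=-1 b=893/3132 c=469/783 d=-4433/28188
  seg 4: a=1 b=-575/1566 c=-2557/3132 d=2557/28188
S(25/4) = -20065/22272

Δ: Δ0=5/2, Δ1=-1, Δ2=-1, Δ3=2/3, Δ4=-2
row 1: diag=8, rhs=-21; c'=1/4, d'=-21/8
row 2: denom=10−2·1/4=19/2; d'=(0−2·-21/8)/(19/2)=21/38
row 3: denom=12−3·6/19=210/19; d'=(10−3·21/38)/(210/19)=317/420
row 4: denom=12−3·19/70=783/70; d'=(-16−3·317/420)/(783/70)=-2557/1566
back: M4=-2557/1566
back: M3=317/420−19/70·-2557/1566=938/783
back: M2=21/38−6/19·938/783=91/522
back: M1=-21/8−1/4·91/522=-1393/522
M: M0=0, M1=-1393/522, M2=91/522, M3=938/783, M4=-2557/1566, M5=0
seg 0: a=-1, c=M0/2=0, d=(M1−M0)/(6·2)=-1393/6264, b=Δ0−h0·(2M0+M1)/6=2654/783
seg 1: a=4, c=M1/2=-1393/1044, d=(M2−M1)/(6·2)=371/1566, b=Δ1−h1·(2M1+M2)/6=1129/1566
seg 2: a=2, c=M2/2=91/1044, d=(M3−M2)/(6·3)=1603/28188, b=Δ2−h2·(2M2+M3)/6=-2777/1566
seg 3: a=-1, c=M3/2=469/783, d=(M4−M3)/(6·3)=-4433/28188, b=Δ3−h3·(2M3+M4)/6=893/3132
seg 4: a=1, c=M4/2=-2557/3132, d=(M5−M4)/(6·3)=2557/28188, b=Δ4−h4·(2M4+M5)/6=-575/1566
t_q=25/4 → seg 2, τ=9/4; S=2+-2777/1566·τ+91/1044·τ²+1603/28188·τ³=-20065/22272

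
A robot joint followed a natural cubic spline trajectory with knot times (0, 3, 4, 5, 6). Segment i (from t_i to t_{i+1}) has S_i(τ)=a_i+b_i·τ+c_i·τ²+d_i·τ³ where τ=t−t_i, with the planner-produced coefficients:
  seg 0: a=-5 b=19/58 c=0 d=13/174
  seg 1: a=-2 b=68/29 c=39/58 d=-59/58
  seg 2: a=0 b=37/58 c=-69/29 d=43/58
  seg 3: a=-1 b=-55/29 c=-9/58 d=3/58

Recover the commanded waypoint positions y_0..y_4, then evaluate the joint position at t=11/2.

y_0 = S_0(0) = a_0 = -5
y_1 = S_1(0) = a_1 = -2
y_2 = S_2(0) = a_2 = 0
y_3 = S_3(0) = a_3 = -1
y_4 = S_3(1) = -3
t_q=11/2 is in segment 3 (τ=1/2); S_3(τ)=-919/464

y_0=-5 y_1=-2 y_2=0 y_3=-1 y_4=-3
S(11/2) = -919/464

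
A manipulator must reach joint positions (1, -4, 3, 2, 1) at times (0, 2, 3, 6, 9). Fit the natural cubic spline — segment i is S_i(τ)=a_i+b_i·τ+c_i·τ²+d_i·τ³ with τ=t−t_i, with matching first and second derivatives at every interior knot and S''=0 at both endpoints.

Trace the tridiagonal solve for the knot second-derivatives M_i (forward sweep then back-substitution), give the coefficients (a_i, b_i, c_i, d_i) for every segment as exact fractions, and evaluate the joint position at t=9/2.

Δ: Δ0=-5/2, Δ1=7, Δ2=-1/3, Δ3=-1/3
row 1: diag=6, rhs=57; c'=1/6, d'=19/2
row 2: denom=8−1·1/6=47/6; d'=(-44−1·19/2)/(47/6)=-321/47
row 3: denom=12−3·18/47=510/47; d'=(0−3·-321/47)/(510/47)=321/170
back: M3=321/170
back: M2=-321/47−18/47·321/170=-642/85
back: M1=19/2−1/6·-642/85=1829/170
M: M0=0, M1=1829/170, M2=-642/85, M3=321/170, M4=0
seg 0: a=1, c=M0/2=0, d=(M1−M0)/(6·2)=1829/2040, b=Δ0−h0·(2M0+M1)/6=-1552/255
seg 1: a=-4, c=M1/2=1829/340, d=(M2−M1)/(6·1)=-3113/1020, b=Δ1−h1·(2M1+M2)/6=2383/510
seg 2: a=3, c=M2/2=-321/85, d=(M3−M2)/(6·3)=107/204, b=Δ2−h2·(2M2+M3)/6=6401/1020
seg 3: a=2, c=M3/2=321/340, d=(M4−M3)/(6·3)=-107/1020, b=Δ3−h3·(2M3+M4)/6=-1133/510
t_q=9/2 → seg 2, τ=3/2; S=3+6401/1020·τ+-321/85·τ²+107/204·τ³=15467/2720

  seg 0: a=1 b=-1552/255 c=0 d=1829/2040
  seg 1: a=-4 b=2383/510 c=1829/340 d=-3113/1020
  seg 2: a=3 b=6401/1020 c=-321/85 d=107/204
  seg 3: a=2 b=-1133/510 c=321/340 d=-107/1020
S(9/2) = 15467/2720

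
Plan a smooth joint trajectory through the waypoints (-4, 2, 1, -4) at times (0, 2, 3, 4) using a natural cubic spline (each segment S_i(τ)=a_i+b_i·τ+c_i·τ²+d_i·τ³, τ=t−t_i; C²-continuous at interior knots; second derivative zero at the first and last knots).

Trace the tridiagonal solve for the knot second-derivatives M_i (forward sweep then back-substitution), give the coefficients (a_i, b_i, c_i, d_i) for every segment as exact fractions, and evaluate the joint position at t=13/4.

  seg 0: a=-4 b=93/23 c=0 d=-6/23
  seg 1: a=2 b=21/23 c=-36/23 d=-8/23
  seg 2: a=1 b=-75/23 c=-60/23 d=20/23
S(13/4) = 13/368

Δ: Δ0=3, Δ1=-1, Δ2=-5
row 1: diag=6, rhs=-24; c'=1/6, d'=-4
row 2: denom=4−1·1/6=23/6; d'=(-24−1·-4)/(23/6)=-120/23
back: M2=-120/23
back: M1=-4−1/6·-120/23=-72/23
M: M0=0, M1=-72/23, M2=-120/23, M3=0
seg 0: a=-4, c=M0/2=0, d=(M1−M0)/(6·2)=-6/23, b=Δ0−h0·(2M0+M1)/6=93/23
seg 1: a=2, c=M1/2=-36/23, d=(M2−M1)/(6·1)=-8/23, b=Δ1−h1·(2M1+M2)/6=21/23
seg 2: a=1, c=M2/2=-60/23, d=(M3−M2)/(6·1)=20/23, b=Δ2−h2·(2M2+M3)/6=-75/23
t_q=13/4 → seg 2, τ=1/4; S=1+-75/23·τ+-60/23·τ²+20/23·τ³=13/368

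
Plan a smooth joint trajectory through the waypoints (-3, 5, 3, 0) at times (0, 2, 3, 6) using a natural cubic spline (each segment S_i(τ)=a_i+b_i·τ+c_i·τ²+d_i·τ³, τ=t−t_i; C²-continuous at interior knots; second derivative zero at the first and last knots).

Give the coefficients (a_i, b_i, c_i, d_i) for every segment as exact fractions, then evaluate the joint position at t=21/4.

  seg 0: a=-3 b=286/47 c=0 d=-49/94
  seg 1: a=5 b=-8/47 c=-147/47 d=61/47
  seg 2: a=3 b=-119/47 c=36/47 d=-4/47
S(21/4) = 159/752

Δ: Δ0=4, Δ1=-2, Δ2=-1
row 1: diag=6, rhs=-36; c'=1/6, d'=-6
row 2: denom=8−1·1/6=47/6; d'=(6−1·-6)/(47/6)=72/47
back: M2=72/47
back: M1=-6−1/6·72/47=-294/47
M: M0=0, M1=-294/47, M2=72/47, M3=0
seg 0: a=-3, c=M0/2=0, d=(M1−M0)/(6·2)=-49/94, b=Δ0−h0·(2M0+M1)/6=286/47
seg 1: a=5, c=M1/2=-147/47, d=(M2−M1)/(6·1)=61/47, b=Δ1−h1·(2M1+M2)/6=-8/47
seg 2: a=3, c=M2/2=36/47, d=(M3−M2)/(6·3)=-4/47, b=Δ2−h2·(2M2+M3)/6=-119/47
t_q=21/4 → seg 2, τ=9/4; S=3+-119/47·τ+36/47·τ²+-4/47·τ³=159/752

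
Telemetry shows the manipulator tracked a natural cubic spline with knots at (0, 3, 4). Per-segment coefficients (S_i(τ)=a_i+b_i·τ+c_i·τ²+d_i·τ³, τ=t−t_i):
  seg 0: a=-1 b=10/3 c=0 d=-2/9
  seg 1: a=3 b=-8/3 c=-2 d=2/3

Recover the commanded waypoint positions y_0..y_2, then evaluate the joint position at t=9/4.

y_0=-1 y_1=3 y_2=-1
S(9/4) = 127/32

y_0 = S_0(0) = a_0 = -1
y_1 = S_1(0) = a_1 = 3
y_2 = S_1(1) = -1
t_q=9/4 is in segment 0 (τ=9/4); S_0(τ)=127/32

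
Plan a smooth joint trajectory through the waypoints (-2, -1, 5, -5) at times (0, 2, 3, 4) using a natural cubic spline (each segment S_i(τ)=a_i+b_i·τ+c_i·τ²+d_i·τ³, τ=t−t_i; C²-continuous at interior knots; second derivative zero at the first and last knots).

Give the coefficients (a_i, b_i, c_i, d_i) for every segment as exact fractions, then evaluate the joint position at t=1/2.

  seg 0: a=-2 b=-129/46 c=0 d=19/23
  seg 1: a=-1 b=327/46 c=114/23 d=-279/46
  seg 2: a=5 b=-27/23 c=-609/46 d=203/46
S(1/2) = -607/184

Δ: Δ0=1/2, Δ1=6, Δ2=-10
row 1: diag=6, rhs=33; c'=1/6, d'=11/2
row 2: denom=4−1·1/6=23/6; d'=(-96−1·11/2)/(23/6)=-609/23
back: M2=-609/23
back: M1=11/2−1/6·-609/23=228/23
M: M0=0, M1=228/23, M2=-609/23, M3=0
seg 0: a=-2, c=M0/2=0, d=(M1−M0)/(6·2)=19/23, b=Δ0−h0·(2M0+M1)/6=-129/46
seg 1: a=-1, c=M1/2=114/23, d=(M2−M1)/(6·1)=-279/46, b=Δ1−h1·(2M1+M2)/6=327/46
seg 2: a=5, c=M2/2=-609/46, d=(M3−M2)/(6·1)=203/46, b=Δ2−h2·(2M2+M3)/6=-27/23
t_q=1/2 → seg 0, τ=1/2; S=-2+-129/46·τ+0·τ²+19/23·τ³=-607/184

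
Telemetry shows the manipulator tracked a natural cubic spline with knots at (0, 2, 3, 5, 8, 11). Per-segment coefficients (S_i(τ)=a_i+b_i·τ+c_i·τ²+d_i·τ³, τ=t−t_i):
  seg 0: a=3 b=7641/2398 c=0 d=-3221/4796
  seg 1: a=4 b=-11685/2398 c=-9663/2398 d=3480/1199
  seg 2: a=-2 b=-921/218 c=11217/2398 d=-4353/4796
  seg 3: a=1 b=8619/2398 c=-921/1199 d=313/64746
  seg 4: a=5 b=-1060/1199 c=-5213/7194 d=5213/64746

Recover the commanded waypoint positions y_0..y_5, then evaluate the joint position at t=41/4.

y_0 = S_0(0) = a_0 = 3
y_1 = S_1(0) = a_1 = 4
y_2 = S_2(0) = a_2 = -2
y_3 = S_3(0) = a_3 = 1
y_4 = S_4(0) = a_4 = 5
y_5 = S_4(3) = -2
t_q=41/4 is in segment 4 (τ=9/4); S_4(τ)=39827/153472

y_0=3 y_1=4 y_2=-2 y_3=1 y_4=5 y_5=-2
S(41/4) = 39827/153472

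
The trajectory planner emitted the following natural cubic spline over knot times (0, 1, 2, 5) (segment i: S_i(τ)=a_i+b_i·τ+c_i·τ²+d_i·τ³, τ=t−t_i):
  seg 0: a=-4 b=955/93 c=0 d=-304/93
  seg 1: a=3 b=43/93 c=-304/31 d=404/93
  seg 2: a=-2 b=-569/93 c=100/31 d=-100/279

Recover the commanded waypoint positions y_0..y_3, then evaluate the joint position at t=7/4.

y_0=-4 y_1=3 y_2=-2 y_3=-1
S(7/4) = -167/496

y_0 = S_0(0) = a_0 = -4
y_1 = S_1(0) = a_1 = 3
y_2 = S_2(0) = a_2 = -2
y_3 = S_2(3) = -1
t_q=7/4 is in segment 1 (τ=3/4); S_1(τ)=-167/496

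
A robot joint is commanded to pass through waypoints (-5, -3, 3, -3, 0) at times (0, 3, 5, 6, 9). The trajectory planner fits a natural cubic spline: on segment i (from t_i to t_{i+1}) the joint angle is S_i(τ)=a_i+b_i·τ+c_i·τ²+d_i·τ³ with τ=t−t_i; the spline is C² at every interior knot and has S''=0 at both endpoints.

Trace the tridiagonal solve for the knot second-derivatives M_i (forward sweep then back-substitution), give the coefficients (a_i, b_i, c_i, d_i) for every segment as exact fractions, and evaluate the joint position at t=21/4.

Δ: Δ0=2/3, Δ1=3, Δ2=-6, Δ3=1
row 1: diag=10, rhs=14; c'=1/5, d'=7/5
row 2: denom=6−2·1/5=28/5; d'=(-54−2·7/5)/(28/5)=-71/7
row 3: denom=8−1·5/28=219/28; d'=(42−1·-71/7)/(219/28)=20/3
back: M3=20/3
back: M2=-71/7−5/28·20/3=-34/3
back: M1=7/5−1/5·-34/3=11/3
M: M0=0, M1=11/3, M2=-34/3, M3=20/3, M4=0
seg 0: a=-5, c=M0/2=0, d=(M1−M0)/(6·3)=11/54, b=Δ0−h0·(2M0+M1)/6=-7/6
seg 1: a=-3, c=M1/2=11/6, d=(M2−M1)/(6·2)=-5/4, b=Δ1−h1·(2M1+M2)/6=13/3
seg 2: a=3, c=M2/2=-17/3, d=(M3−M2)/(6·1)=3, b=Δ2−h2·(2M2+M3)/6=-10/3
seg 3: a=-3, c=M3/2=10/3, d=(M4−M3)/(6·3)=-10/27, b=Δ3−h3·(2M3+M4)/6=-17/3
t_q=21/4 → seg 2, τ=1/4; S=3+-10/3·τ+-17/3·τ²+3·τ³=119/64

  seg 0: a=-5 b=-7/6 c=0 d=11/54
  seg 1: a=-3 b=13/3 c=11/6 d=-5/4
  seg 2: a=3 b=-10/3 c=-17/3 d=3
  seg 3: a=-3 b=-17/3 c=10/3 d=-10/27
S(21/4) = 119/64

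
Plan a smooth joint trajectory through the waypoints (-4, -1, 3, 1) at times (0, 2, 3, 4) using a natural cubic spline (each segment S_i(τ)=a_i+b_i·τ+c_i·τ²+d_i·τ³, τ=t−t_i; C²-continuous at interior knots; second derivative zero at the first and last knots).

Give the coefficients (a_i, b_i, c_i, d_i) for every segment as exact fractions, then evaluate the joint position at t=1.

Δ: Δ0=3/2, Δ1=4, Δ2=-2
row 1: diag=6, rhs=15; c'=1/6, d'=5/2
row 2: denom=4−1·1/6=23/6; d'=(-36−1·5/2)/(23/6)=-231/23
back: M2=-231/23
back: M1=5/2−1/6·-231/23=96/23
M: M0=0, M1=96/23, M2=-231/23, M3=0
seg 0: a=-4, c=M0/2=0, d=(M1−M0)/(6·2)=8/23, b=Δ0−h0·(2M0+M1)/6=5/46
seg 1: a=-1, c=M1/2=48/23, d=(M2−M1)/(6·1)=-109/46, b=Δ1−h1·(2M1+M2)/6=197/46
seg 2: a=3, c=M2/2=-231/46, d=(M3−M2)/(6·1)=77/46, b=Δ2−h2·(2M2+M3)/6=31/23
t_q=1 → seg 0, τ=1; S=-4+5/46·τ+0·τ²+8/23·τ³=-163/46

  seg 0: a=-4 b=5/46 c=0 d=8/23
  seg 1: a=-1 b=197/46 c=48/23 d=-109/46
  seg 2: a=3 b=31/23 c=-231/46 d=77/46
S(1) = -163/46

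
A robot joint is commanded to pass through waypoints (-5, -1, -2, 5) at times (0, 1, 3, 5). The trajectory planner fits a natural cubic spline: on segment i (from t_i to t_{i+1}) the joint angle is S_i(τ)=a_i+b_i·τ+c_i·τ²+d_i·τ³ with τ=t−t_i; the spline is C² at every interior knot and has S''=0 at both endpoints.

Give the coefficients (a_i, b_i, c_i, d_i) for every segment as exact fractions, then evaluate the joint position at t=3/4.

  seg 0: a=-5 b=5 c=0 d=-1
  seg 1: a=-1 b=2 c=-3 d=7/8
  seg 2: a=-2 b=1/2 c=9/4 d=-3/8
S(3/4) = -107/64

Δ: Δ0=4, Δ1=-1/2, Δ2=7/2
row 1: diag=6, rhs=-27; c'=1/3, d'=-9/2
row 2: denom=8−2·1/3=22/3; d'=(24−2·-9/2)/(22/3)=9/2
back: M2=9/2
back: M1=-9/2−1/3·9/2=-6
M: M0=0, M1=-6, M2=9/2, M3=0
seg 0: a=-5, c=M0/2=0, d=(M1−M0)/(6·1)=-1, b=Δ0−h0·(2M0+M1)/6=5
seg 1: a=-1, c=M1/2=-3, d=(M2−M1)/(6·2)=7/8, b=Δ1−h1·(2M1+M2)/6=2
seg 2: a=-2, c=M2/2=9/4, d=(M3−M2)/(6·2)=-3/8, b=Δ2−h2·(2M2+M3)/6=1/2
t_q=3/4 → seg 0, τ=3/4; S=-5+5·τ+0·τ²+-1·τ³=-107/64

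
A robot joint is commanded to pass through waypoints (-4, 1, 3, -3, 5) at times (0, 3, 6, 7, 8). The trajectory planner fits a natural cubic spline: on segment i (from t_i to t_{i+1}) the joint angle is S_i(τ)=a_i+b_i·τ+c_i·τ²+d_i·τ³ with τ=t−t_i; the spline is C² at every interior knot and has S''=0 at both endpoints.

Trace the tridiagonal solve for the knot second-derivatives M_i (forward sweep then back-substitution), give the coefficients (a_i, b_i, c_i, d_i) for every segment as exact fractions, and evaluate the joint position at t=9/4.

  seg 0: a=-4 b=41/48 c=0 d=13/144
  seg 1: a=1 b=79/24 c=13/16 d=-9/16
  seg 2: a=3 b=-337/48 c=-17/4 d=253/48
  seg 3: a=-3 b=7/24 c=185/16 d=-185/48
S(9/4) = -1075/1024

Δ: Δ0=5/3, Δ1=2/3, Δ2=-6, Δ3=8
row 1: diag=12, rhs=-6; c'=1/4, d'=-1/2
row 2: denom=8−3·1/4=29/4; d'=(-40−3·-1/2)/(29/4)=-154/29
row 3: denom=4−1·4/29=112/29; d'=(84−1·-154/29)/(112/29)=185/8
back: M3=185/8
back: M2=-154/29−4/29·185/8=-17/2
back: M1=-1/2−1/4·-17/2=13/8
M: M0=0, M1=13/8, M2=-17/2, M3=185/8, M4=0
seg 0: a=-4, c=M0/2=0, d=(M1−M0)/(6·3)=13/144, b=Δ0−h0·(2M0+M1)/6=41/48
seg 1: a=1, c=M1/2=13/16, d=(M2−M1)/(6·3)=-9/16, b=Δ1−h1·(2M1+M2)/6=79/24
seg 2: a=3, c=M2/2=-17/4, d=(M3−M2)/(6·1)=253/48, b=Δ2−h2·(2M2+M3)/6=-337/48
seg 3: a=-3, c=M3/2=185/16, d=(M4−M3)/(6·1)=-185/48, b=Δ3−h3·(2M3+M4)/6=7/24
t_q=9/4 → seg 0, τ=9/4; S=-4+41/48·τ+0·τ²+13/144·τ³=-1075/1024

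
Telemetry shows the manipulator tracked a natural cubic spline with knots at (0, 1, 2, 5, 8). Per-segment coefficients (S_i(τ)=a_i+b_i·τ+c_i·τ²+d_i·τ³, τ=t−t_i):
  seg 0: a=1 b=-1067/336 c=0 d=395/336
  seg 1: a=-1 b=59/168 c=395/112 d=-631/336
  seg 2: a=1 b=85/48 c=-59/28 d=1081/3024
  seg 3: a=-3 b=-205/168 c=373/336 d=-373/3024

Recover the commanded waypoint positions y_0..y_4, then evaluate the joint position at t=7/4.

y_0=1 y_1=-1 y_2=1 y_3=-3 y_4=0
S(7/4) = 3261/7168

y_0 = S_0(0) = a_0 = 1
y_1 = S_1(0) = a_1 = -1
y_2 = S_2(0) = a_2 = 1
y_3 = S_3(0) = a_3 = -3
y_4 = S_3(3) = 0
t_q=7/4 is in segment 1 (τ=3/4); S_1(τ)=3261/7168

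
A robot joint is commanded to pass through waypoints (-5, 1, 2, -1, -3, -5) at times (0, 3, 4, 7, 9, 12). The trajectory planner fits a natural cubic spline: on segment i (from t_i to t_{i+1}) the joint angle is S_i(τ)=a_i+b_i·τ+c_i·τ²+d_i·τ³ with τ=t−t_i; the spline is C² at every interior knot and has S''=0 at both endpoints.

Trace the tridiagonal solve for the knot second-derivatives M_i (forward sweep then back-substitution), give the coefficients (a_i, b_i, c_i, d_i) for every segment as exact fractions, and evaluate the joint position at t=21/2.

Δ: Δ0=2, Δ1=1, Δ2=-1, Δ3=-1, Δ4=-2/3
row 1: diag=8, rhs=-6; c'=1/8, d'=-3/4
row 2: denom=8−1·1/8=63/8; d'=(-12−1·-3/4)/(63/8)=-10/7
row 3: denom=10−3·8/21=62/7; d'=(0−3·-10/7)/(62/7)=15/31
row 4: denom=10−2·7/31=296/31; d'=(2−2·15/31)/(296/31)=4/37
back: M4=4/37
back: M3=15/31−7/31·4/37=17/37
back: M2=-10/7−8/21·17/37=-178/111
back: M1=-3/4−1/8·-178/111=-61/111
M: M0=0, M1=-61/111, M2=-178/111, M3=17/37, M4=4/37, M5=0
seg 0: a=-5, c=M0/2=0, d=(M1−M0)/(6·3)=-61/1998, b=Δ0−h0·(2M0+M1)/6=505/222
seg 1: a=1, c=M1/2=-61/222, d=(M2−M1)/(6·1)=-13/74, b=Δ1−h1·(2M1+M2)/6=161/111
seg 2: a=2, c=M2/2=-89/111, d=(M3−M2)/(6·3)=229/1998, b=Δ2−h2·(2M2+M3)/6=83/222
seg 3: a=-1, c=M3/2=17/74, d=(M4−M3)/(6·2)=-13/444, b=Δ3−h3·(2M3+M4)/6=-149/111
seg 4: a=-3, c=M4/2=2/37, d=(M5−M4)/(6·3)=-2/333, b=Δ4−h4·(2M4+M5)/6=-86/111
t_q=21/2 → seg 4, τ=3/2; S=-3+-86/111·τ+2/37·τ²+-2/333·τ³=-601/148

  seg 0: a=-5 b=505/222 c=0 d=-61/1998
  seg 1: a=1 b=161/111 c=-61/222 d=-13/74
  seg 2: a=2 b=83/222 c=-89/111 d=229/1998
  seg 3: a=-1 b=-149/111 c=17/74 d=-13/444
  seg 4: a=-3 b=-86/111 c=2/37 d=-2/333
S(21/2) = -601/148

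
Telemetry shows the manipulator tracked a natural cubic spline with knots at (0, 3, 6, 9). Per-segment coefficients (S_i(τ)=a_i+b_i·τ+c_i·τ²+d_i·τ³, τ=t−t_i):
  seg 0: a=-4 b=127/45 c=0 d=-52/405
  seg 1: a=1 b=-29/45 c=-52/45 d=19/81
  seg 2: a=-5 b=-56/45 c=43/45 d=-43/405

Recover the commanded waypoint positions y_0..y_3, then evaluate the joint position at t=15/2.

y_0 = S_0(0) = a_0 = -4
y_1 = S_1(0) = a_1 = 1
y_2 = S_2(0) = a_2 = -5
y_3 = S_2(3) = -3
t_q=15/2 is in segment 2 (τ=3/2); S_2(τ)=-203/40

y_0=-4 y_1=1 y_2=-5 y_3=-3
S(15/2) = -203/40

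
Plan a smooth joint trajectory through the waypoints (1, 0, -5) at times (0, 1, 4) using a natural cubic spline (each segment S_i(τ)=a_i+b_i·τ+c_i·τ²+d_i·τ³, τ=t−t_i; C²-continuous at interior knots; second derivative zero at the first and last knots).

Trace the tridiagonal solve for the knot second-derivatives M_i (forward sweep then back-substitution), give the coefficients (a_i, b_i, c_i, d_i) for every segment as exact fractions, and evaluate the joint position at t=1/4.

Δ: Δ0=-1, Δ1=-5/3
row 1: diag=8, rhs=-4; c'=3/8, d'=-1/2
back: M1=-1/2
M: M0=0, M1=-1/2, M2=0
seg 0: a=1, c=M0/2=0, d=(M1−M0)/(6·1)=-1/12, b=Δ0−h0·(2M0+M1)/6=-11/12
seg 1: a=0, c=M1/2=-1/4, d=(M2−M1)/(6·3)=1/36, b=Δ1−h1·(2M1+M2)/6=-7/6
t_q=1/4 → seg 0, τ=1/4; S=1+-11/12·τ+0·τ²+-1/12·τ³=197/256

  seg 0: a=1 b=-11/12 c=0 d=-1/12
  seg 1: a=0 b=-7/6 c=-1/4 d=1/36
S(1/4) = 197/256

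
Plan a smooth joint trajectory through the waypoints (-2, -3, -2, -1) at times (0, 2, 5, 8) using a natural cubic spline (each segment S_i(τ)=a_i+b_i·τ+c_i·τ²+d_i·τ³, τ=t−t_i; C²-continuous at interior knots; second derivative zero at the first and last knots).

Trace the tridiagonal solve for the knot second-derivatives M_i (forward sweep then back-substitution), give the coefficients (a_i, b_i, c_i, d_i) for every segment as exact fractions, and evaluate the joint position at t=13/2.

Δ: Δ0=-1/2, Δ1=1/3, Δ2=1/3
row 1: diag=10, rhs=5; c'=3/10, d'=1/2
row 2: denom=12−3·3/10=111/10; d'=(0−3·1/2)/(111/10)=-5/37
back: M2=-5/37
back: M1=1/2−3/10·-5/37=20/37
M: M0=0, M1=20/37, M2=-5/37, M3=0
seg 0: a=-2, c=M0/2=0, d=(M1−M0)/(6·2)=5/111, b=Δ0−h0·(2M0+M1)/6=-151/222
seg 1: a=-3, c=M1/2=10/37, d=(M2−M1)/(6·3)=-25/666, b=Δ1−h1·(2M1+M2)/6=-31/222
seg 2: a=-2, c=M2/2=-5/74, d=(M3−M2)/(6·3)=5/666, b=Δ2−h2·(2M2+M3)/6=52/111
t_q=13/2 → seg 2, τ=3/2; S=-2+52/111·τ+-5/74·τ²+5/666·τ³=-843/592

  seg 0: a=-2 b=-151/222 c=0 d=5/111
  seg 1: a=-3 b=-31/222 c=10/37 d=-25/666
  seg 2: a=-2 b=52/111 c=-5/74 d=5/666
S(13/2) = -843/592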